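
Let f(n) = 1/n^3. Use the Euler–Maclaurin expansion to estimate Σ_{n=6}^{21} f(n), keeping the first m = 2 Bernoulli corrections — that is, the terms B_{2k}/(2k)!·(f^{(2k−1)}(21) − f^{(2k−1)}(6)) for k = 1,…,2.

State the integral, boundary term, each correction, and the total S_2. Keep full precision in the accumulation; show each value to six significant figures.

The integral term ∫_6^21 1/x^3 dx = 0.0127551.
Endpoint term: (f(6) + f(21))/2 = (0.00462963 + 0.000107980)/2 = 0.00236880.
Running total after boundary: 0.0151239.
Order-1 term: 1/12 · (-1.54257e-05 − (-0.00231481)) = 0.000191616.
Partial sum through k=1: 0.0153155.
Order-2 term: −1/720 · (-6.99577e-07 − (-0.00128601)) = -1.78515e-06.

S_2 ≈ 0.0153137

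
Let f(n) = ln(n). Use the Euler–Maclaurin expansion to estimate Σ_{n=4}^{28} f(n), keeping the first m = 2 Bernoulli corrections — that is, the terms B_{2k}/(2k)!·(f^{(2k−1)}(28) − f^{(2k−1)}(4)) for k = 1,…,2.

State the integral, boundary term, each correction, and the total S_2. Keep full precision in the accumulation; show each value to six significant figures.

S_2 ≈ 66.0980

The integral term ∫_4^28 ln(x) dx = 63.7565.
Endpoint term: (f(4) + f(28))/2 = (1.38629 + 3.33220)/2 = 2.35925.
So far: 66.1158.
k=1: B_{2}/(2)! × [f^{(1)}(28) − f^{(1)}(4)] = 1/12 × (0.0357143 − 0.250000) = -0.0178571.
After k=1: 66.0979.
k=2: B_{4}/(4)! × [f^{(3)}(28) − f^{(3)}(4)] = −1/720 × (9.11079e-05 − 0.0312500) = 4.32762e-05.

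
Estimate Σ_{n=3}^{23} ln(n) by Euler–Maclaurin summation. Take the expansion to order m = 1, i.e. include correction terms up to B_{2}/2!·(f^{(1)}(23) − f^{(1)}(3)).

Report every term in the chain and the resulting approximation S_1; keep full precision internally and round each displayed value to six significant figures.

S_1 ≈ 50.9134

Integral: ∫_3^23 ln(x) dx = 48.8205.
Endpoint term: (f(3) + f(23))/2 = (1.09861 + 3.13549)/2 = 2.11705.
Running total after boundary: 50.9376.
Order-1 term: 1/12 · (0.0434783 − 0.333333) = -0.0241546.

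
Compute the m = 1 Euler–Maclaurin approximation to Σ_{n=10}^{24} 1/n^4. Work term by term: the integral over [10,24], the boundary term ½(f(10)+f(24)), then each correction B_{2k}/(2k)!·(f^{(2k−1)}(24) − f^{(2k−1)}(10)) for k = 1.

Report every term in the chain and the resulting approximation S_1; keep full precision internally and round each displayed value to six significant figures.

Integral: ∫_10^24 1/x^4 dx = 0.000309221.
Boundary: ½(f(10) + f(24)) = ½(0.000100000 + 3.01408e-06) = 5.15070e-05.
Integral + boundary = 0.000360728.
Correction k=1: B_{2}/2! · (f^{(1)}(24) − f^{(1)}(10)) = 1/12 · (-5.02347e-07 − (-4.00000e-05)) = 3.29147e-06.

S_1 ≈ 0.000364019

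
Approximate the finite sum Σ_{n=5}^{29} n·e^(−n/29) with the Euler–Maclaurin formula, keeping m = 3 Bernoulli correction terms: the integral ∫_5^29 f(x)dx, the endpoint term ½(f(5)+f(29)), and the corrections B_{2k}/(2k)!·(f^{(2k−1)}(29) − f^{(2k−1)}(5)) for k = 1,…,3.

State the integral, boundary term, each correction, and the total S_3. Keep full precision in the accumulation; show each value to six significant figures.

S_3 ≈ 218.455

The integral term ∫_5^29 x·e^(−x/29) dx = 211.075.
½[f(5) + f(29)] = ½[4.20815 + 10.6685] = 7.43833.
Running total after boundary: 218.513.
k=1: B_{2}/(2)! × [f^{(1)}(29) − f^{(1)}(5)] = 1/12 × (0.00000 − 0.696522) = -0.0580435.
Partial sum through k=1: 218.455.
k=2: B_{4}/(4)! × [f^{(3)}(29) − f^{(3)}(5)] = −1/720 × (0.000874862 − 0.00282971) = 2.71506e-06.
Partial sum through k=2: 218.455.
k=3: B_{6}/(6)! × [f^{(5)}(29) − f^{(5)}(5)] = 1/30240 × (2.08053e-06 − 5.74460e-06) = -1.21166e-10.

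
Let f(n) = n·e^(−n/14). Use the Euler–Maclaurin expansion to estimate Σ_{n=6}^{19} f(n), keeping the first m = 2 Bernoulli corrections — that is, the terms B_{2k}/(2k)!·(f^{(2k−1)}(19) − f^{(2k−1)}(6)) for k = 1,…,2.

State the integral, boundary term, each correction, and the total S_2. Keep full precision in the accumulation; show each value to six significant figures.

Integral: ∫_6^19 x·e^(−x/14) dx = 63.4864.
Endpoint term: (f(6) + f(19))/2 = (3.90863 + 4.89051)/2 = 4.39957.
So far: 67.8860.
Correction k=1: B_{2}/2! · (f^{(1)}(19) − f^{(1)}(6)) = 1/12 · (-0.0919268 − 0.372251) = -0.0386815.
Running total after k=1: 67.8473.
Correction k=2: B_{4}/4! · (f^{(3)}(19) − f^{(3)}(6)) = −1/720 · (0.00215747 − 0.00854658) = 8.87376e-06.

S_2 ≈ 67.8473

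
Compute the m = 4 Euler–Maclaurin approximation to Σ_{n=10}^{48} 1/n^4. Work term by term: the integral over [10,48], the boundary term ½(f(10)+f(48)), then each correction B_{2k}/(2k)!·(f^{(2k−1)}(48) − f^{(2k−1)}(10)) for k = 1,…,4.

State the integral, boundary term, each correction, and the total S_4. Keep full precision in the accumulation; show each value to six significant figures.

S_4 ≈ 0.000383729

∫_10^48 1/x^4 dx evaluates to 0.000330319.
Endpoint term: (f(10) + f(48))/2 = (0.000100000 + 1.88380e-07)/2 = 5.00942e-05.
Running total after boundary: 0.000380413.
Correction k=1: B_{2}/2! · (f^{(1)}(48) − f^{(1)}(10)) = 1/12 · (-1.56983e-08 − (-4.00000e-05)) = 3.33203e-06.
After k=1: 0.000383745.
Correction k=2: B_{4}/4! · (f^{(3)}(48) − f^{(3)}(10)) = −1/720 · (-2.04406e-10 − (-1.20000e-05)) = -1.66664e-08.
After k=2: 0.000383729.
Correction k=3: B_{6}/6! · (f^{(5)}(48) − f^{(5)}(10)) = 1/30240 · (-4.96819e-12 − (-6.72000e-06)) = 2.22222e-10.
After k=3: 0.000383729.
Correction k=4: B_{8}/8! · (f^{(7)}(48) − f^{(7)}(10)) = −1/1209600 · (-1.94070e-13 − (-6.04800e-06)) = -5.00000e-12.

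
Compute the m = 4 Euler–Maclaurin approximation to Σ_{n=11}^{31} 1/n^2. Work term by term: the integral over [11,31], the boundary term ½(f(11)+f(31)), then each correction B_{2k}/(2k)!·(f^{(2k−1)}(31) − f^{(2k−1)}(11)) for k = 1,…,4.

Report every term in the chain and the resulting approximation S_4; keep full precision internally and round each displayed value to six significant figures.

S_4 ≈ 0.0634230

Integral: ∫_11^31 1/x^2 dx = 0.0586510.
Boundary: ½(f(11) + f(31)) = ½(0.00826446 + 0.00104058) = 0.00465252.
Integral + boundary = 0.0633035.
k=1: B_{2}/(2)! × [f^{(1)}(31) − f^{(1)}(11)] = 1/12 × (-6.71344e-05 − (-0.00150263)) = 0.000119625.
After k=1: 0.0634232.
k=2: B_{4}/(4)! × [f^{(3)}(31) − f^{(3)}(11)] = −1/720 × (-8.38306e-07 − (-0.000149021)) = -2.05809e-07.
After k=2: 0.0634230.
k=3: B_{6}/(6)! × [f^{(5)}(31) − f^{(5)}(11)] = 1/30240 × (-2.61698e-08 − (-3.69474e-05)) = 1.22094e-09.
After k=3: 0.0634230.
k=4: B_{8}/(8)! × [f^{(7)}(31) − f^{(7)}(11)] = −1/1209600 × (-1.52498e-09 − (-1.70996e-05)) = -1.41353e-11.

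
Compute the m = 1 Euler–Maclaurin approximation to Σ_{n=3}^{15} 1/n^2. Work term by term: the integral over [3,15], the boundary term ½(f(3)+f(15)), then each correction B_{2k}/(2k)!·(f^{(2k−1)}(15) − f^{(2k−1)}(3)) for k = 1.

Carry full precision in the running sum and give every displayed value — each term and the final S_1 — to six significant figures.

∫_3^15 1/x^2 dx evaluates to 0.266667.
½[f(3) + f(15)] = ½[0.111111 + 0.00444444] = 0.0577778.
Running total after boundary: 0.324444.
k=1: B_{2}/(2)! × [f^{(1)}(15) − f^{(1)}(3)] = 1/12 × (-0.000592593 − (-0.0740741)) = 0.00612346.

S_1 ≈ 0.330568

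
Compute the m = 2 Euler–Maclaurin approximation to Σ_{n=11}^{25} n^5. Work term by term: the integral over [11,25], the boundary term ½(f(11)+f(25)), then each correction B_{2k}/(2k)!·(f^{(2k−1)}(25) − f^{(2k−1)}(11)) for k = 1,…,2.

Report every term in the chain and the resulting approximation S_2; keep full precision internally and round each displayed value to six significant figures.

S_2 ≈ 4.55148e+07

The integral term ∫_11^25 x^5 dx = 4.03948e+07.
Boundary: ½(f(11) + f(25)) = ½(161051 + 9.76562e+06) = 4.96334e+06.
Running total after boundary: 4.53582e+07.
Order-1 term: 1/12 · (1.95312e+06 − 73205.0) = 156660.
After k=1: 4.55148e+07.
Order-2 term: −1/720 · (37500.0 − 7260.00) = -42.0000.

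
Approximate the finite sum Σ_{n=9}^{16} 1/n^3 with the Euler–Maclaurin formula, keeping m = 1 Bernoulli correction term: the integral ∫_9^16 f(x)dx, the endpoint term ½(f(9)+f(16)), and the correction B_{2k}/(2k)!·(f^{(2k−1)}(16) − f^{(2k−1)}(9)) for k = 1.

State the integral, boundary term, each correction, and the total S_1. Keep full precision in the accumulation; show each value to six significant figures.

S_1 ≈ 0.00506195

∫_9^16 1/x^3 dx evaluates to 0.00421971.
½[f(9) + f(16)] = ½[0.00137174 + 0.000244141] = 0.000807941.
Integral + boundary = 0.00502766.
Order-1 term: 1/12 · (-4.57764e-05 − (-0.000457247)) = 3.42893e-05.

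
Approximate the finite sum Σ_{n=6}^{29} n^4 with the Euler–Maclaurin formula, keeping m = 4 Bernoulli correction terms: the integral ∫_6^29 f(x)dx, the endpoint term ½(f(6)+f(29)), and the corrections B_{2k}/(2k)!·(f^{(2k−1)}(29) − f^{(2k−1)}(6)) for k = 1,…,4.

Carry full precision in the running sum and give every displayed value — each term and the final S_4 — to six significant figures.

Integral: ∫_6^29 x^4 dx = 4.10067e+06.
½[f(6) + f(29)] = ½[1296.00 + 707281] = 354288.
So far: 4.45496e+06.
k=1: B_{2}/(2)! × [f^{(1)}(29) − f^{(1)}(6)] = 1/12 × (97556.0 − 864.000) = 8057.67.
Partial sum through k=1: 4.46302e+06.
k=2: B_{4}/(4)! × [f^{(3)}(29) − f^{(3)}(6)] = −1/720 × (696.000 − 144.000) = -0.766667.
Partial sum through k=2: 4.46302e+06.
k=3: B_{6}/(6)! × [f^{(5)}(29) − f^{(5)}(6)] = 1/30240 × (0.00000 − 0.00000) = 0.00000.
Partial sum through k=3: 4.46302e+06.
k=4: B_{8}/(8)! × [f^{(7)}(29) − f^{(7)}(6)] = −1/1209600 × (0.00000 − 0.00000) = 0.00000.

S_4 ≈ 4.46302e+06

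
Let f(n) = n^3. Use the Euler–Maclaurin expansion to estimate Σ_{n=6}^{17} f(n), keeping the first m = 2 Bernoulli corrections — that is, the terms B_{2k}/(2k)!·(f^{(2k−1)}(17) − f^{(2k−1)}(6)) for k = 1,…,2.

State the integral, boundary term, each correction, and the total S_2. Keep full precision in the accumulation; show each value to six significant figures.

S_2 ≈ 23184.0

Integral: ∫_6^17 x^3 dx = 20556.2.
Boundary: ½(f(6) + f(17)) = ½(216.000 + 4913.00) = 2564.50.
Integral + boundary = 23120.8.
Order-1 term: 1/12 · (867.000 − 108.000) = 63.2500.
Running total after k=1: 23184.0.
Order-2 term: −1/720 · (6.00000 − 6.00000) = 0.00000.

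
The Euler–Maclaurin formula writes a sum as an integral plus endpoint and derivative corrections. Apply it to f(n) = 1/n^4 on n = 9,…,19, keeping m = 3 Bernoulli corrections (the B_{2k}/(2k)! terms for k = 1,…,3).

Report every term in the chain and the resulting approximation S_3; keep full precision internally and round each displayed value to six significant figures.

S_3 ≈ 0.000494170

The integral term ∫_9^19 1/x^4 dx = 0.000408649.
Endpoint term: (f(9) + f(19))/2 = (0.000152416 + 7.67336e-06)/2 = 8.00446e-05.
Running total after boundary: 0.000488694.
Order-1 term: 1/12 · (-1.61544e-06 − (-6.77404e-05)) = 5.51041e-06.
After k=1: 0.000494204.
Order-2 term: −1/720 · (-1.34247e-07 − (-2.50890e-05)) = -3.46594e-08.
After k=2: 0.000494170.
Order-3 term: 1/30240 · (-2.08251e-08 − (-1.73455e-05)) = 5.72906e-10.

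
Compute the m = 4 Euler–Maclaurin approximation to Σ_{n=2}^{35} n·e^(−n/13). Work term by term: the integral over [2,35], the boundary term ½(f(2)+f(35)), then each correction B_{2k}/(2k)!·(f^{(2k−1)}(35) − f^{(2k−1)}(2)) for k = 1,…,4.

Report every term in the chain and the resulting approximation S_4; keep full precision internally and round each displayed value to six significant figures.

S_4 ≈ 126.906

Integral: ∫_2^35 x·e^(−x/13) dx = 124.934.
Boundary: ½(f(2) + f(35)) = ½(1.71481 + 2.37036) = 2.04258.
Integral + boundary = 126.976.
Order-1 term: 1/12 · (-0.114611 − 0.725496) = -0.0700089.
Running total after k=1: 126.906.
Order-2 term: −1/720 · (0.000123304 − 0.0144397) = 1.98838e-05.
Running total after k=2: 126.906.
Order-3 term: 1/30240 · (5.47205e-06 − 0.000145482) = -4.62996e-09.
Running total after k=3: 126.906.
Order-4 term: −1/1209600 · (6.04408e-08 − 1.21611e-06) = 9.55412e-13.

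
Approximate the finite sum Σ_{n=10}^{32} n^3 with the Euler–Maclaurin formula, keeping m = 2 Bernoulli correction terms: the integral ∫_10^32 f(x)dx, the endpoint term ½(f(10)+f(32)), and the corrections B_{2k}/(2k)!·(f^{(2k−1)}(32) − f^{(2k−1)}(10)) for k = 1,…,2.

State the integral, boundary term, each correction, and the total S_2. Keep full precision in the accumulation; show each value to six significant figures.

∫_10^32 x^3 dx evaluates to 259644.
½[f(10) + f(32)] = ½[1000.00 + 32768.0] = 16884.0.
Integral + boundary = 276528.
k=1: B_{2}/(2)! × [f^{(1)}(32) − f^{(1)}(10)] = 1/12 × (3072.00 − 300.000) = 231.000.
Partial sum through k=1: 276759.
k=2: B_{4}/(4)! × [f^{(3)}(32) − f^{(3)}(10)] = −1/720 × (6.00000 − 6.00000) = 0.00000.

S_2 ≈ 276759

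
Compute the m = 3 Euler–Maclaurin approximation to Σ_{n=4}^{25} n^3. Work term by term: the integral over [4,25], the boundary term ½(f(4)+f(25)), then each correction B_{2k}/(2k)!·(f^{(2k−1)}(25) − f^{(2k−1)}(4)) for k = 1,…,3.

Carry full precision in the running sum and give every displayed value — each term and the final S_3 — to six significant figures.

The integral term ∫_4^25 x^3 dx = 97592.2.
½[f(4) + f(25)] = ½[64.0000 + 15625.0] = 7844.50.
Integral + boundary = 105437.
Order-1 term: 1/12 · (1875.00 − 48.0000) = 152.250.
Partial sum through k=1: 105589.
Order-2 term: −1/720 · (6.00000 − 6.00000) = 0.00000.
Partial sum through k=2: 105589.
Order-3 term: 1/30240 · (0.00000 − 0.00000) = 0.00000.

S_3 ≈ 105589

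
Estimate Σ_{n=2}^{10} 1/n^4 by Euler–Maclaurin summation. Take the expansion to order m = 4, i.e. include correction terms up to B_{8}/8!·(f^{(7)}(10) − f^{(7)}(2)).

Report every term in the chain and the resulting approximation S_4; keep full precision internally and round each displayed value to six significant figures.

∫_2^10 1/x^4 dx evaluates to 0.0413333.
½[f(2) + f(10)] = ½[0.0625000 + 0.000100000] = 0.0313000.
Running total after boundary: 0.0726333.
k=1: B_{2}/(2)! × [f^{(1)}(10) − f^{(1)}(2)] = 1/12 × (-4.00000e-05 − (-0.125000)) = 0.0104133.
Running total after k=1: 0.0830467.
k=2: B_{4}/(4)! × [f^{(3)}(10) − f^{(3)}(2)] = −1/720 × (-1.20000e-05 − (-0.937500)) = -0.00130207.
Running total after k=2: 0.0817446.
k=3: B_{6}/(6)! × [f^{(5)}(10) − f^{(5)}(2)] = 1/30240 × (-6.72000e-06 − (-13.1250)) = 0.000434028.
Running total after k=3: 0.0821786.
k=4: B_{8}/(8)! × [f^{(7)}(10) − f^{(7)}(2)] = −1/1209600 × (-6.04800e-06 − (-295.312)) = -0.000244141.

S_4 ≈ 0.0819345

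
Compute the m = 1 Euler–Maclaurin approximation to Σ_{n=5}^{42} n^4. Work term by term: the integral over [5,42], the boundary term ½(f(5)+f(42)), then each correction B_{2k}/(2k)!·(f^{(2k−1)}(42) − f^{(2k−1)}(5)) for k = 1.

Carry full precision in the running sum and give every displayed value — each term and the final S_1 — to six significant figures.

Integral: ∫_5^42 x^4 dx = 2.61376e+07.
Endpoint term: (f(5) + f(42))/2 = (625.000 + 3.11170e+06)/2 = 1.55616e+06.
Running total after boundary: 2.76938e+07.
Order-1 term: 1/12 · (296352 − 500.000) = 24654.3.

S_1 ≈ 2.77184e+07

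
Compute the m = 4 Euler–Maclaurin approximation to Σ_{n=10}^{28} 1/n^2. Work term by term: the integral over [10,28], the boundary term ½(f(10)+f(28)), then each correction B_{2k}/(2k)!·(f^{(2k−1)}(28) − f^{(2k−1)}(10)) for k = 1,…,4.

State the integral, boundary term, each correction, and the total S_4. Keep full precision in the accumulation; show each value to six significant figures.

S_4 ≈ 0.0700822

Integral: ∫_10^28 1/x^2 dx = 0.0642857.
Boundary: ½(f(10) + f(28)) = ½(0.0100000 + 0.00127551) = 0.00563776.
Integral + boundary = 0.0699235.
Order-1 term: 1/12 · (-9.11079e-05 − (-0.00200000)) = 0.000159074.
Running total after k=1: 0.0700825.
Order-2 term: −1/720 · (-1.39451e-06 − (-0.000240000)) = -3.31397e-07.
Running total after k=2: 0.0700822.
Order-3 term: 1/30240 · (-5.33613e-08 − (-7.20000e-05)) = 2.37919e-09.
Running total after k=3: 0.0700822.
Order-4 term: −1/1209600 · (-3.81152e-09 − (-4.03200e-05)) = -3.33302e-11.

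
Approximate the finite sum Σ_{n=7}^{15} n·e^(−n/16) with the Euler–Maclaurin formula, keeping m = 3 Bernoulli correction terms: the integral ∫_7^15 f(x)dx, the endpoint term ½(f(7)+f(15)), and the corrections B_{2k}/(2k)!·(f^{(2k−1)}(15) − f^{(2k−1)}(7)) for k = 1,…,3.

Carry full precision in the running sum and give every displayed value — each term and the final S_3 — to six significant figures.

S_3 ≈ 48.5309

Integral: ∫_7^15 x·e^(−x/16) dx = 43.3623.
½[f(7) + f(15)] = ½[4.51954 + 5.87408] = 5.19681.
So far: 48.5591.
Order-1 term: 1/12 · (0.0244754 − 0.363177) = -0.0282252.
Running total after k=1: 48.5309.
Order-2 term: −1/720 · (0.00315503 − 0.00646279) = 4.59412e-06.
Running total after k=2: 48.5309.
Order-3 term: 1/30240 · (2.42752e-05 − 4.49489e-05) = -6.83655e-10.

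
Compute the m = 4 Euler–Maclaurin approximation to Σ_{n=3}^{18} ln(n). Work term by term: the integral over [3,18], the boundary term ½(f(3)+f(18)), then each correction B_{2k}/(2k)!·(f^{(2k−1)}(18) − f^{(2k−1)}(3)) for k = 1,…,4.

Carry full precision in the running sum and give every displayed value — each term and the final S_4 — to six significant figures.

S_4 ≈ 35.7023

∫_3^18 ln(x) dx evaluates to 33.7309.
Boundary: ½(f(3) + f(18)) = ½(1.09861 + 2.89037) = 1.99449.
Integral + boundary = 35.7253.
k=1: B_{2}/(2)! × [f^{(1)}(18) − f^{(1)}(3)] = 1/12 × (0.0555556 − 0.333333) = -0.0231481.
Partial sum through k=1: 35.7022.
k=2: B_{4}/(4)! × [f^{(3)}(18) − f^{(3)}(3)] = −1/720 × (0.000342936 − 0.0740741) = 0.000102404.
Partial sum through k=2: 35.7023.
k=3: B_{6}/(6)! × [f^{(5)}(18) − f^{(5)}(3)] = 1/30240 × (1.27013e-05 − 0.0987654) = -3.26563e-06.
Partial sum through k=3: 35.7023.
k=4: B_{8}/(8)! × [f^{(7)}(18) − f^{(7)}(3)] = −1/1209600 × (1.17605e-06 − 0.329218) = 2.72170e-07.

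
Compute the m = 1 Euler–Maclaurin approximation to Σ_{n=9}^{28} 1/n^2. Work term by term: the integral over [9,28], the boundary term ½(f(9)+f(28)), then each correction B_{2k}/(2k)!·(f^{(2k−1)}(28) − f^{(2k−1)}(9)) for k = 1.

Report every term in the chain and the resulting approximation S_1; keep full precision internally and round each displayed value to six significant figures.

The integral term ∫_9^28 1/x^2 dx = 0.0753968.
½[f(9) + f(28)] = ½[0.0123457 + 0.00127551] = 0.00681059.
Running total after boundary: 0.0822074.
k=1: B_{2}/(2)! × [f^{(1)}(28) − f^{(1)}(9)] = 1/12 × (-9.11079e-05 − (-0.00274348)) = 0.000221031.

S_1 ≈ 0.0824285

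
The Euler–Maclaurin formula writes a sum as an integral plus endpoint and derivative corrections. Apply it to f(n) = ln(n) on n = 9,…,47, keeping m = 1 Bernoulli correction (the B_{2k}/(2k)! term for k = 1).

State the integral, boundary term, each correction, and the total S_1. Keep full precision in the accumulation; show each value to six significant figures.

S_1 ≈ 126.198

∫_9^47 ln(x) dx evaluates to 123.182.
½[f(9) + f(47)] = ½[2.19722 + 3.85015] = 3.02369.
So far: 126.206.
Correction k=1: B_{2}/2! · (f^{(1)}(47) − f^{(1)}(9)) = 1/12 · (0.0212766 − 0.111111) = -0.00748621.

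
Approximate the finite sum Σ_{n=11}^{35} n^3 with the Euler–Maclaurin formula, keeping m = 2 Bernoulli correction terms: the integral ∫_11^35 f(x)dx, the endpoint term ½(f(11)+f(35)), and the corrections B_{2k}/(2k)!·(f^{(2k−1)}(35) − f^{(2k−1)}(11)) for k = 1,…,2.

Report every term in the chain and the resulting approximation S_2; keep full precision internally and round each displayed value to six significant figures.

S_2 ≈ 393875

The integral term ∫_11^35 x^3 dx = 371496.
½[f(11) + f(35)] = ½[1331.00 + 42875.0] = 22103.0.
Integral + boundary = 393599.
k=1: B_{2}/(2)! × [f^{(1)}(35) − f^{(1)}(11)] = 1/12 × (3675.00 − 363.000) = 276.000.
Running total after k=1: 393875.
k=2: B_{4}/(4)! × [f^{(3)}(35) − f^{(3)}(11)] = −1/720 × (6.00000 − 6.00000) = 0.00000.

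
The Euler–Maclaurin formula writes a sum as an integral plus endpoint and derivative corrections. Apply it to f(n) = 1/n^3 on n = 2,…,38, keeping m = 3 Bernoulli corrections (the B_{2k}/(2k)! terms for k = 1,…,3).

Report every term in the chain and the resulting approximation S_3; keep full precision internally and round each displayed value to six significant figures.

S_3 ≈ 0.201811

The integral term ∫_2^38 1/x^3 dx = 0.124654.
Endpoint term: (f(2) + f(38))/2 = (0.125000 + 1.82242e-05)/2 = 0.0625091.
Running total after boundary: 0.187163.
Correction k=1: B_{2}/2! · (f^{(1)}(38) − f^{(1)}(2)) = 1/12 · (-1.43876e-06 − (-0.187500)) = 0.0156249.
After k=1: 0.202788.
Correction k=2: B_{4}/4! · (f^{(3)}(38) − f^{(3)}(2)) = −1/720 · (-1.99274e-08 − (-0.937500)) = -0.00130208.
After k=2: 0.201486.
Correction k=3: B_{6}/6! · (f^{(5)}(38) − f^{(5)}(2)) = 1/30240 · (-5.79605e-10 − (-9.84375)) = 0.000325521.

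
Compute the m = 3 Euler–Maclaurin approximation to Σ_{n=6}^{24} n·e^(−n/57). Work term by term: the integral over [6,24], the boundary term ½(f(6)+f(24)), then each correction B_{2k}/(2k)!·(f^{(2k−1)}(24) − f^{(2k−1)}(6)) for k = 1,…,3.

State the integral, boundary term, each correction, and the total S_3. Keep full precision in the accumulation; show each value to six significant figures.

Integral: ∫_6^24 x·e^(−x/57) dx = 201.821.
Boundary: ½(f(6) + f(24)) = ½(5.40053 + 15.7525) = 10.5765.
Running total after boundary: 212.398.
k=1: B_{2}/(2)! × [f^{(1)}(24) − f^{(1)}(6)] = 1/12 × (0.379995 − 0.805342) = -0.0354455.
Partial sum through k=1: 212.362.
k=2: B_{4}/(4)! × [f^{(3)}(24) − f^{(3)}(6)] = −1/720 × (0.000520993 − 0.000801944) = 3.90210e-07.
Partial sum through k=2: 212.362.
k=3: B_{6}/(6)! × [f^{(5)}(24) − f^{(5)}(6)] = 1/30240 × (2.84712e-07 − 4.17364e-07) = -4.38664e-12.

S_3 ≈ 212.362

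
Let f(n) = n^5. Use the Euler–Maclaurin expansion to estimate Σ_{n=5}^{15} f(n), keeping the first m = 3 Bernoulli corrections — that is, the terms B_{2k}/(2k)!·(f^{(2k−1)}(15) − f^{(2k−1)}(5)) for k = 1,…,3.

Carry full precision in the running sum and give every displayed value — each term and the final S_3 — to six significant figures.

The integral term ∫_5^15 x^5 dx = 1.89583e+06.
½[f(5) + f(15)] = ½[3125.00 + 759375] = 381250.
Running total after boundary: 2.27708e+06.
k=1: B_{2}/(2)! × [f^{(1)}(15) − f^{(1)}(5)] = 1/12 × (253125 − 3125.00) = 20833.3.
After k=1: 2.29792e+06.
k=2: B_{4}/(4)! × [f^{(3)}(15) − f^{(3)}(5)] = −1/720 × (13500.0 − 1500.00) = -16.6667.
After k=2: 2.29790e+06.
k=3: B_{6}/(6)! × [f^{(5)}(15) − f^{(5)}(5)] = 1/30240 × (120.000 − 120.000) = 0.00000.

S_3 ≈ 2.29790e+06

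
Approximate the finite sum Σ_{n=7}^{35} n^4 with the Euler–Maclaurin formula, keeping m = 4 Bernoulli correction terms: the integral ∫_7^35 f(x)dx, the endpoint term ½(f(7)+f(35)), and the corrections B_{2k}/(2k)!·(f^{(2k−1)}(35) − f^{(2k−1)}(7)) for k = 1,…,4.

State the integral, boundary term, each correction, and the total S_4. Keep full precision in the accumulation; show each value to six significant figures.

S_4 ≈ 1.12667e+07

The integral term ∫_7^35 x^4 dx = 1.05010e+07.
Endpoint term: (f(7) + f(35))/2 = (2401.00 + 1.50062e+06)/2 = 751513.
Running total after boundary: 1.12525e+07.
Order-1 term: 1/12 · (171500 − 1372.00) = 14177.3.
After k=1: 1.12667e+07.
Order-2 term: −1/720 · (840.000 − 168.000) = -0.933333.
After k=2: 1.12667e+07.
Order-3 term: 1/30240 · (0.00000 − 0.00000) = 0.00000.
After k=3: 1.12667e+07.
Order-4 term: −1/1209600 · (0.00000 − 0.00000) = 0.00000.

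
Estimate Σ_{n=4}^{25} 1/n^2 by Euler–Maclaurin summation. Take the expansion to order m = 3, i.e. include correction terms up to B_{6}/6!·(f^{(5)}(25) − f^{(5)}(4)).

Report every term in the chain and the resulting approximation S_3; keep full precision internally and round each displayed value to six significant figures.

S_3 ≈ 0.244612

The integral term ∫_4^25 1/x^2 dx = 0.210000.
Boundary: ½(f(4) + f(25)) = ½(0.0625000 + 0.00160000) = 0.0320500.
Running total after boundary: 0.242050.
k=1: B_{2}/(2)! × [f^{(1)}(25) − f^{(1)}(4)] = 1/12 × (-0.000128000 − (-0.0312500)) = 0.00259350.
Running total after k=1: 0.244643.
k=2: B_{4}/(4)! × [f^{(3)}(25) − f^{(3)}(4)] = −1/720 × (-2.45760e-06 − (-0.0234375)) = -3.25487e-05.
Running total after k=2: 0.244611.
k=3: B_{6}/(6)! × [f^{(5)}(25) − f^{(5)}(4)] = 1/30240 × (-1.17965e-07 − (-0.0439453)) = 1.45321e-06.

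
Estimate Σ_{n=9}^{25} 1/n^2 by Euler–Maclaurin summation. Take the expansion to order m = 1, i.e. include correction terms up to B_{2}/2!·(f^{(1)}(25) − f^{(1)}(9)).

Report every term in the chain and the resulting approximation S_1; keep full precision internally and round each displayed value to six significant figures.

S_1 ≈ 0.0783019

Integral: ∫_9^25 1/x^2 dx = 0.0711111.
Boundary: ½(f(9) + f(25)) = ½(0.0123457 + 0.00160000) = 0.00697284.
Integral + boundary = 0.0780840.
Correction k=1: B_{2}/2! · (f^{(1)}(25) − f^{(1)}(9)) = 1/12 · (-0.000128000 − (-0.00274348)) = 0.000217957.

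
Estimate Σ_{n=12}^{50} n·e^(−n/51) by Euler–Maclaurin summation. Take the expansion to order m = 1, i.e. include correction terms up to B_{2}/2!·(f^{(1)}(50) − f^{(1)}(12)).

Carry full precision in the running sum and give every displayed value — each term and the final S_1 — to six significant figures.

S_1 ≈ 620.959

∫_12^50 x·e^(−x/51) dx evaluates to 606.888.
Boundary: ½(f(12) + f(50)) = ½(9.48406 + 18.7582) = 14.1211.
Integral + boundary = 621.009.
Order-1 term: 1/12 · (0.00735616 − 0.604376) = -0.0497517.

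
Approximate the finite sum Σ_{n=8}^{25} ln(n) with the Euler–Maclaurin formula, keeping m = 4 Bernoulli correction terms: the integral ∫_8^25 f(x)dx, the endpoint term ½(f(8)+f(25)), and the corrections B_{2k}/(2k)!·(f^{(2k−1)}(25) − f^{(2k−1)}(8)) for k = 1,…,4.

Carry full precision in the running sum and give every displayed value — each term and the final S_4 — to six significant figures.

S_4 ≈ 49.4784

Integral: ∫_8^25 ln(x) dx = 46.8364.
Endpoint term: (f(8) + f(25))/2 = (2.07944 + 3.21888)/2 = 2.64916.
So far: 49.4855.
Correction k=1: B_{2}/2! · (f^{(1)}(25) − f^{(1)}(8)) = 1/12 · (0.0400000 − 0.125000) = -0.00708333.
Partial sum through k=1: 49.4784.
Correction k=2: B_{4}/4! · (f^{(3)}(25) − f^{(3)}(8)) = −1/720 · (0.000128000 − 0.00390625) = 5.24757e-06.
Partial sum through k=2: 49.4784.
Correction k=3: B_{6}/6! · (f^{(5)}(25) − f^{(5)}(8)) = 1/30240 · (2.45760e-06 − 0.000732422) = -2.41390e-08.
Partial sum through k=3: 49.4784.
Correction k=4: B_{8}/8! · (f^{(7)}(25) − f^{(7)}(8)) = −1/1209600 · (1.17965e-07 − 0.000343323) = 2.83734e-10.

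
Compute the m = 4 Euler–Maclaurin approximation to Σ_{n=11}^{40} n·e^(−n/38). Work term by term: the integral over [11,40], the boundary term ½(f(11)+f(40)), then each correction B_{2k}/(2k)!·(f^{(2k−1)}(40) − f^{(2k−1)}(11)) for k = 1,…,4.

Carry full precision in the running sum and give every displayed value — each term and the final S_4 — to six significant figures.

S_4 ≈ 370.563

Integral: ∫_11^40 x·e^(−x/38) dx = 359.511.
Boundary: ½(f(11) + f(40)) = ½(8.23523 + 13.9607) = 11.0980.
So far: 370.609.
k=1: B_{2}/(2)! × [f^{(1)}(40) − f^{(1)}(11)] = 1/12 × (-0.0183694 − 0.531941) = -0.0458592.
Running total after k=1: 370.563.
k=2: B_{4}/(4)! × [f^{(3)}(40) − f^{(3)}(11)] = −1/720 × (0.000470683 − 0.00140530) = 1.29808e-06.
Running total after k=2: 370.563.
k=3: B_{6}/(6)! × [f^{(5)}(40) − f^{(5)}(11)] = 1/30240 × (6.60726e-07 − 1.69129e-06) = -3.40795e-11.
Running total after k=3: 370.563.
k=4: B_{8}/(8)! × [f^{(7)}(40) − f^{(7)}(11)] = −1/1209600 × (6.89400e-10 − 1.66855e-09) = 8.09479e-16.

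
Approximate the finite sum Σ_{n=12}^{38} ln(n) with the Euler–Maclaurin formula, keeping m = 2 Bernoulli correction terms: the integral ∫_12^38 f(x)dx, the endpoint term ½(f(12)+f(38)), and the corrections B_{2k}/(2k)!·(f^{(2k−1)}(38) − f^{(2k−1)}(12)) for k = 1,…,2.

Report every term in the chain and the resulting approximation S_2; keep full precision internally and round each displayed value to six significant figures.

S_2 ≈ 85.4659

∫_12^38 ln(x) dx evaluates to 82.4094.
½[f(12) + f(38)] = ½[2.48491 + 3.63759] = 3.06125.
Running total after boundary: 85.4706.
Correction k=1: B_{2}/2! · (f^{(1)}(38) − f^{(1)}(12)) = 1/12 · (0.0263158 − 0.0833333) = -0.00475146.
After k=1: 85.4659.
Correction k=2: B_{4}/4! · (f^{(3)}(38) − f^{(3)}(12)) = −1/720 · (3.64485e-05 − 0.00115741) = 1.55689e-06.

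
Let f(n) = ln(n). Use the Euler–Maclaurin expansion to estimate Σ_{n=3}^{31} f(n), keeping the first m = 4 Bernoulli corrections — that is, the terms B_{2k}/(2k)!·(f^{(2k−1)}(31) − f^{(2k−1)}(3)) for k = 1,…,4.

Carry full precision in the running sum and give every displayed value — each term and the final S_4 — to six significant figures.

S_4 ≈ 77.3991

Integral: ∫_3^31 ln(x) dx = 75.1578.
½[f(3) + f(31)] = ½[1.09861 + 3.43399] = 2.26630.
So far: 77.4241.
Order-1 term: 1/12 · (0.0322581 − 0.333333) = -0.0250896.
After k=1: 77.3990.
Order-2 term: −1/720 · (6.71344e-05 − 0.0740741) = 0.000102787.
After k=2: 77.3991.
Order-3 term: 1/30240 · (8.38306e-07 − 0.0987654) = -3.26602e-06.
After k=3: 77.3991.
Order-4 term: −1/1209600 · (2.61698e-08 − 0.329218) = 2.72171e-07.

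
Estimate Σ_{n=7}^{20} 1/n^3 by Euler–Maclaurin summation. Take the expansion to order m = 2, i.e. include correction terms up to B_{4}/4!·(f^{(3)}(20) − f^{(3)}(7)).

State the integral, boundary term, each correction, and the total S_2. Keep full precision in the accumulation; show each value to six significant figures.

S_2 ≈ 0.0105762

The integral term ∫_7^20 1/x^3 dx = 0.00895408.
Boundary: ½(f(7) + f(20)) = ½(0.00291545 + 0.000125000) = 0.00152023.
Integral + boundary = 0.0104743.
Order-1 term: 1/12 · (-1.87500e-05 − (-0.00124948)) = 0.000102561.
Running total after k=1: 0.0105769.
Order-2 term: −1/720 · (-9.37500e-07 − (-0.000509992)) = -7.07020e-07.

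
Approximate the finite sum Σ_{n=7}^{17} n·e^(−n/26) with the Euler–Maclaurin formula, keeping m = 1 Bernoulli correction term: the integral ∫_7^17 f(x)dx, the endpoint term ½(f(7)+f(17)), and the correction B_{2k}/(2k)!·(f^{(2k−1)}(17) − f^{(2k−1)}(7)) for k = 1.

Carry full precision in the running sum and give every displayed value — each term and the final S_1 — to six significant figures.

Integral: ∫_7^17 x·e^(−x/26) dx = 74.0769.
Boundary: ½(f(7) + f(17)) = ½(5.34777 + 8.84071) = 7.09424.
Integral + boundary = 81.1712.
Correction k=1: B_{2}/2! · (f^{(1)}(17) − f^{(1)}(7)) = 1/12 · (0.180014 − 0.558284) = -0.0315224.

S_1 ≈ 81.1397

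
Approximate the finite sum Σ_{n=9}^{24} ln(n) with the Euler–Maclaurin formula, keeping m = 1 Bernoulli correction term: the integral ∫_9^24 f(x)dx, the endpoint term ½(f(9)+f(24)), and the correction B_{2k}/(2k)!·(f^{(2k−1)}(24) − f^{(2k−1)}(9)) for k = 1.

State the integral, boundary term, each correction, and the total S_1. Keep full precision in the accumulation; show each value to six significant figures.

S_1 ≈ 44.1801

∫_9^24 ln(x) dx evaluates to 41.4983.
Endpoint term: (f(9) + f(24))/2 = (2.19722 + 3.17805)/2 = 2.68764.
Integral + boundary = 44.1859.
Order-1 term: 1/12 · (0.0416667 − 0.111111) = -0.00578704.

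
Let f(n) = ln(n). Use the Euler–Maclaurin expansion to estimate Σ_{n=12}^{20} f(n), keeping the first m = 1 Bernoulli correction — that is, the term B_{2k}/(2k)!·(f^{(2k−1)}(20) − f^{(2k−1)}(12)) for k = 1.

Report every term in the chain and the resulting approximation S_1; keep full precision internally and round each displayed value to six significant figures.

Integral: ∫_12^20 ln(x) dx = 22.0958.
½[f(12) + f(20)] = ½[2.48491 + 2.99573] = 2.74032.
So far: 24.8361.
k=1: B_{2}/(2)! × [f^{(1)}(20) − f^{(1)}(12)] = 1/12 × (0.0500000 − 0.0833333) = -0.00277778.

S_1 ≈ 24.8333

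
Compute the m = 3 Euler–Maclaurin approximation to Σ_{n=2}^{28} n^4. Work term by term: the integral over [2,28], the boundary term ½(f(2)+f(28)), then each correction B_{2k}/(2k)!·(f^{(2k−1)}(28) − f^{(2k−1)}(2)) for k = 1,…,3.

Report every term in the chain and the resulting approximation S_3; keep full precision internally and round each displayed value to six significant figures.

∫_2^28 x^4 dx evaluates to 3.44207e+06.
½[f(2) + f(28)] = ½[16.0000 + 614656] = 307336.
So far: 3.74940e+06.
Correction k=1: B_{2}/2! · (f^{(1)}(28) − f^{(1)}(2)) = 1/12 · (87808.0 − 32.0000) = 7314.67.
After k=1: 3.75672e+06.
Correction k=2: B_{4}/4! · (f^{(3)}(28) − f^{(3)}(2)) = −1/720 · (672.000 − 48.0000) = -0.866667.
After k=2: 3.75672e+06.
Correction k=3: B_{6}/6! · (f^{(5)}(28) − f^{(5)}(2)) = 1/30240 · (0.00000 − 0.00000) = 0.00000.

S_3 ≈ 3.75672e+06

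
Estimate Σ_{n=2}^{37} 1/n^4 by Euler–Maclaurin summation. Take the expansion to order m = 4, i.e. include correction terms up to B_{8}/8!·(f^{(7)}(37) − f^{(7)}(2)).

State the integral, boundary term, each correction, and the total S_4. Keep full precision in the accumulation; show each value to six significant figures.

S_4 ≈ 0.0822148

Integral: ∫_2^37 1/x^4 dx = 0.0416601.
Endpoint term: (f(2) + f(37))/2 = (0.0625000 + 5.33572e-07)/2 = 0.0312503.
Running total after boundary: 0.0729104.
k=1: B_{2}/(2)! × [f^{(1)}(37) − f^{(1)}(2)] = 1/12 × (-5.76835e-08 − (-0.125000)) = 0.0104167.
After k=1: 0.0833270.
k=2: B_{4}/(4)! × [f^{(3)}(37) − f^{(3)}(2)] = −1/720 × (-1.26406e-09 − (-0.937500)) = -0.00130208.
After k=2: 0.0820249.
k=3: B_{6}/(6)! × [f^{(5)}(37) − f^{(5)}(2)] = 1/30240 × (-5.17075e-11 − (-13.1250)) = 0.000434028.
After k=3: 0.0824590.
k=4: B_{8}/(8)! × [f^{(7)}(37) − f^{(7)}(2)] = −1/1209600 × (-3.39933e-12 − (-295.312)) = -0.000244141.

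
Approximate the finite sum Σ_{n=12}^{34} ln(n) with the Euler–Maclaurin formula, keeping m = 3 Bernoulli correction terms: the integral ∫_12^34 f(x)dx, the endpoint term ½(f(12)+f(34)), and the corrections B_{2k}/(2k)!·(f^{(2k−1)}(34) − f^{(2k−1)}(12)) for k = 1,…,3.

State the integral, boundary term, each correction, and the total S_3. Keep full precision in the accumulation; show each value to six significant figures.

∫_12^34 ln(x) dx evaluates to 68.0774.
Boundary: ½(f(12) + f(34)) = ½(2.48491 + 3.52636) = 3.00563.
Integral + boundary = 71.0830.
Correction k=1: B_{2}/2! · (f^{(1)}(34) − f^{(1)}(12)) = 1/12 · (0.0294118 − 0.0833333) = -0.00449346.
After k=1: 71.0785.
Correction k=2: B_{4}/4! · (f^{(3)}(34) − f^{(3)}(12)) = −1/720 · (5.08854e-05 − 0.00115741) = 1.53684e-06.
After k=2: 71.0785.
Correction k=3: B_{6}/6! · (f^{(5)}(34) − f^{(5)}(12)) = 1/30240 · (5.28222e-07 − 9.64506e-05) = -3.17204e-09.

S_3 ≈ 71.0785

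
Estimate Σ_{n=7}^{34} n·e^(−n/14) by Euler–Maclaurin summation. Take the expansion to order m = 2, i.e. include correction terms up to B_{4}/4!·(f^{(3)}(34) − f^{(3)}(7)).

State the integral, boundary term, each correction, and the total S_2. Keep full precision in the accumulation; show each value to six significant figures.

S_2 ≈ 122.661

Integral: ∫_7^34 x·e^(−x/14) dx = 119.075.
½[f(7) + f(34)] = ½[4.24571 + 2.99753] = 3.62162.
Running total after boundary: 122.696.
k=1: B_{2}/(2)! × [f^{(1)}(34) − f^{(1)}(7)] = 1/12 × (-0.125947 − 0.303265) = -0.0357677.
Partial sum through k=1: 122.661.
k=2: B_{4}/(4)! × [f^{(3)}(34) − f^{(3)}(7)] = −1/720 × (0.000257034 − 0.00773636) = 1.03880e-05.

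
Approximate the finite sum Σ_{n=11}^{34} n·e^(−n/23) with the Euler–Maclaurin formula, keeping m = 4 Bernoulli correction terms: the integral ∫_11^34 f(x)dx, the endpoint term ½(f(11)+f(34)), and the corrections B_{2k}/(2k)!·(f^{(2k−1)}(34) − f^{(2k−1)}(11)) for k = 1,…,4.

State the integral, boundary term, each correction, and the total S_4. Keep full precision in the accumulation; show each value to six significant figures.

Integral: ∫_11^34 x·e^(−x/23) dx = 185.778.
Boundary: ½(f(11) + f(34)) = ½(6.81847 + 7.75315) = 7.28581.
Running total after boundary: 193.064.
Correction k=1: B_{2}/2! · (f^{(1)}(34) − f^{(1)}(11)) = 1/12 · (-0.109060 − 0.323405) = -0.0360388.
Partial sum through k=1: 193.028.
Correction k=2: B_{4}/4! · (f^{(3)}(34) − f^{(3)}(11)) = −1/720 · (0.000655970 − 0.00295487) = 3.19292e-06.
Partial sum through k=2: 193.028.
Correction k=3: B_{6}/6! · (f^{(5)}(34) − f^{(5)}(11)) = 1/30240 · (2.86976e-06 − 1.00159e-05) = -2.36313e-10.
Partial sum through k=3: 193.028.
Correction k=4: B_{8}/8! · (f^{(7)}(34) − f^{(7)}(11)) = −1/1209600 · (8.50567e-09 − 2.73080e-08) = 1.55443e-14.

S_4 ≈ 193.028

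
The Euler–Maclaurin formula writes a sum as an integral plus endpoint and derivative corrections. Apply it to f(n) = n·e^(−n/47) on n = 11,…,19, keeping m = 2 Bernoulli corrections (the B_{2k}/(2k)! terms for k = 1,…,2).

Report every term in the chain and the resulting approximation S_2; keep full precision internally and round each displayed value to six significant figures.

The integral term ∫_11^19 x·e^(−x/47) dx = 86.6572.
½[f(11) + f(19)] = ½[8.70461 + 12.6820] = 10.6933.
So far: 97.3505.
Order-1 term: 1/12 · (0.397644 − 0.606124) = -0.0173733.
After k=1: 97.3331.
Order-2 term: −1/720 · (0.000784333 − 0.000990847) = 2.86825e-07.

S_2 ≈ 97.3331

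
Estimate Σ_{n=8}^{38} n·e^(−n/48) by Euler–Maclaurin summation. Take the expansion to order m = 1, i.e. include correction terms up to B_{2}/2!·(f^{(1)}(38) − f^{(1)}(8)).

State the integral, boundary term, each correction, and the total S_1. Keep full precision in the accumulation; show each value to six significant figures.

∫_8^38 x·e^(−x/48) dx evaluates to 404.991.
Boundary: ½(f(8) + f(38)) = ½(6.77185 + 17.2174) = 11.9946.
So far: 416.986.
Correction k=1: B_{2}/2! · (f^{(1)}(38) − f^{(1)}(8)) = 1/12 · (0.0943935 − 0.705401) = -0.0509173.

S_1 ≈ 416.935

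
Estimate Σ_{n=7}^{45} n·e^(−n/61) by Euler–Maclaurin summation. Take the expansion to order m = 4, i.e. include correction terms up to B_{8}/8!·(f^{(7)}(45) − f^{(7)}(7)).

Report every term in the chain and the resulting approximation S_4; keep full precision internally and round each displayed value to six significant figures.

S_4 ≈ 620.014

Integral: ∫_7^45 x·e^(−x/61) dx = 606.189.
½[f(7) + f(45)] = ½[6.24110 + 21.5195] = 13.8803.
Integral + boundary = 620.069.
k=1: B_{2}/(2)! × [f^{(1)}(45) − f^{(1)}(7)] = 1/12 × (0.125432 − 0.789272) = -0.0553200.
After k=1: 620.014.
k=2: B_{4}/(4)! × [f^{(3)}(45) − f^{(3)}(7)] = −1/720 × (0.000290742 − 0.000691331) = 5.56373e-07.
After k=2: 620.014.
k=3: B_{6}/(6)! × [f^{(5)}(45) − f^{(5)}(7)] = 1/30240 × (1.47212e-07 − 3.14579e-07) = -5.53463e-12.
After k=3: 620.014.
k=4: B_{8}/(8)! × [f^{(7)}(45) − f^{(7)}(7)] = −1/1209600 × (5.81264e-11 − 1.19153e-10) = 5.04515e-17.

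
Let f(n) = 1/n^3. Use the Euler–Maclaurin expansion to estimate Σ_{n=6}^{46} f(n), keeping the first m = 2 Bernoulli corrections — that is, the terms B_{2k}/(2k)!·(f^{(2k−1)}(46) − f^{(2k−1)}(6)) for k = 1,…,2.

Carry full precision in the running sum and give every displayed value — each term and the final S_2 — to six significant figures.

S_2 ≈ 0.0161636

∫_6^46 1/x^3 dx evaluates to 0.0136526.
Endpoint term: (f(6) + f(46))/2 = (0.00462963 + 1.02737e-05)/2 = 0.00231995.
So far: 0.0159725.
Order-1 term: 1/12 · (-6.70023e-07 − (-0.00231481)) = 0.000192845.
Partial sum through k=1: 0.0161654.
Order-2 term: −1/720 · (-6.33292e-09 − (-0.00128601)) = -1.78611e-06.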